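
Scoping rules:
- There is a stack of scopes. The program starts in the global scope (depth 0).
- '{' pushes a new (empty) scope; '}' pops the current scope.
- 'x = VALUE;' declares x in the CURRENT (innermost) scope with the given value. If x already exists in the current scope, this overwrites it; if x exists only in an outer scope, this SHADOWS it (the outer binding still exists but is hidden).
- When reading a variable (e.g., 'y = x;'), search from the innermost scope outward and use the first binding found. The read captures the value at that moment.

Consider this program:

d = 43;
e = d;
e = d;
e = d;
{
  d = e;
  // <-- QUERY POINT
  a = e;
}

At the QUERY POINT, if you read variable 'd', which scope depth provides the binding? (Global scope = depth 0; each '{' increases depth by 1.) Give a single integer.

Answer: 1

Derivation:
Step 1: declare d=43 at depth 0
Step 2: declare e=(read d)=43 at depth 0
Step 3: declare e=(read d)=43 at depth 0
Step 4: declare e=(read d)=43 at depth 0
Step 5: enter scope (depth=1)
Step 6: declare d=(read e)=43 at depth 1
Visible at query point: d=43 e=43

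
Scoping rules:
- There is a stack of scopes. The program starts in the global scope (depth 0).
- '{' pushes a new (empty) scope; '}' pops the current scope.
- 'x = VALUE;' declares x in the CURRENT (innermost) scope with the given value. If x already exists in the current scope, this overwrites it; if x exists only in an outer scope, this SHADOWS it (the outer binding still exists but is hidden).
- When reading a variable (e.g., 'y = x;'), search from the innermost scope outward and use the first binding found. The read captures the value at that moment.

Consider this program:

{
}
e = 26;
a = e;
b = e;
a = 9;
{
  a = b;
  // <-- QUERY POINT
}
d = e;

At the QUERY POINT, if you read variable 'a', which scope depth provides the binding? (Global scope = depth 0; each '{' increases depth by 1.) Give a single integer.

Answer: 1

Derivation:
Step 1: enter scope (depth=1)
Step 2: exit scope (depth=0)
Step 3: declare e=26 at depth 0
Step 4: declare a=(read e)=26 at depth 0
Step 5: declare b=(read e)=26 at depth 0
Step 6: declare a=9 at depth 0
Step 7: enter scope (depth=1)
Step 8: declare a=(read b)=26 at depth 1
Visible at query point: a=26 b=26 e=26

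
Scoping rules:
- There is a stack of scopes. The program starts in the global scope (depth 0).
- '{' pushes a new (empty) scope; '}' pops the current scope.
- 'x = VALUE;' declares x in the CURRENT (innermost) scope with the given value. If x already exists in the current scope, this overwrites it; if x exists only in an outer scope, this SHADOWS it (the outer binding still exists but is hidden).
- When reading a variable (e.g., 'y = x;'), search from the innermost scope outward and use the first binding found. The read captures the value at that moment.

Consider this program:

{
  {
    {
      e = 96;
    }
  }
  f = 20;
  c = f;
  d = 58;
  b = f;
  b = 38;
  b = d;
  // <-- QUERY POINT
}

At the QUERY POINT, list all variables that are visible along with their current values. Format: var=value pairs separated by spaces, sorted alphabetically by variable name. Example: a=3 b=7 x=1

Step 1: enter scope (depth=1)
Step 2: enter scope (depth=2)
Step 3: enter scope (depth=3)
Step 4: declare e=96 at depth 3
Step 5: exit scope (depth=2)
Step 6: exit scope (depth=1)
Step 7: declare f=20 at depth 1
Step 8: declare c=(read f)=20 at depth 1
Step 9: declare d=58 at depth 1
Step 10: declare b=(read f)=20 at depth 1
Step 11: declare b=38 at depth 1
Step 12: declare b=(read d)=58 at depth 1
Visible at query point: b=58 c=20 d=58 f=20

Answer: b=58 c=20 d=58 f=20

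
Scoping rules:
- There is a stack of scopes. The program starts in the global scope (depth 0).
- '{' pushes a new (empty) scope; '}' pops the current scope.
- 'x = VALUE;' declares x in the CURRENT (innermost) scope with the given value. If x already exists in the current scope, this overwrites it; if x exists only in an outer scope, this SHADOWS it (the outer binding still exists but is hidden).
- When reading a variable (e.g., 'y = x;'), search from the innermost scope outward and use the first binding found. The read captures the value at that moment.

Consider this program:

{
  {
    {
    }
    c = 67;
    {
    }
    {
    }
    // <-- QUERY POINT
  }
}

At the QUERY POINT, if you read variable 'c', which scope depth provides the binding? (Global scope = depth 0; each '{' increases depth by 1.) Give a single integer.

Answer: 2

Derivation:
Step 1: enter scope (depth=1)
Step 2: enter scope (depth=2)
Step 3: enter scope (depth=3)
Step 4: exit scope (depth=2)
Step 5: declare c=67 at depth 2
Step 6: enter scope (depth=3)
Step 7: exit scope (depth=2)
Step 8: enter scope (depth=3)
Step 9: exit scope (depth=2)
Visible at query point: c=67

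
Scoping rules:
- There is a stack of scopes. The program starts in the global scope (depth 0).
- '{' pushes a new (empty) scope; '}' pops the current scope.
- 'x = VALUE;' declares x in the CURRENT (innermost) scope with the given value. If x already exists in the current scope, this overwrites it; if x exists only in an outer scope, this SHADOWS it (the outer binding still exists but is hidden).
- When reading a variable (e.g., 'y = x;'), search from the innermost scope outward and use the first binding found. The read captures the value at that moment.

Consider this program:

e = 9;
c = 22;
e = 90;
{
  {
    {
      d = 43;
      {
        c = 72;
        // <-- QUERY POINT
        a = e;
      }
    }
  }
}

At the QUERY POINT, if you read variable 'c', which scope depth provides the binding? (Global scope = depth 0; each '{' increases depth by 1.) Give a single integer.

Step 1: declare e=9 at depth 0
Step 2: declare c=22 at depth 0
Step 3: declare e=90 at depth 0
Step 4: enter scope (depth=1)
Step 5: enter scope (depth=2)
Step 6: enter scope (depth=3)
Step 7: declare d=43 at depth 3
Step 8: enter scope (depth=4)
Step 9: declare c=72 at depth 4
Visible at query point: c=72 d=43 e=90

Answer: 4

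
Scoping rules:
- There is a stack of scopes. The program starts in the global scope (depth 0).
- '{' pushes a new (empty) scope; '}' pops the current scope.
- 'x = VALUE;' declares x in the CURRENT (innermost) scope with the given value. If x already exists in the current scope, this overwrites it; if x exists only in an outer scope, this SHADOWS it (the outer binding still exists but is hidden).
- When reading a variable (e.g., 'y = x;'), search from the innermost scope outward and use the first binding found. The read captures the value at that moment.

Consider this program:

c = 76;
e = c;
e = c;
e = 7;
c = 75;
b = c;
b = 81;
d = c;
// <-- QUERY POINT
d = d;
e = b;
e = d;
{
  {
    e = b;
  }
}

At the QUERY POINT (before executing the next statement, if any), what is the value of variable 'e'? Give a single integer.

Step 1: declare c=76 at depth 0
Step 2: declare e=(read c)=76 at depth 0
Step 3: declare e=(read c)=76 at depth 0
Step 4: declare e=7 at depth 0
Step 5: declare c=75 at depth 0
Step 6: declare b=(read c)=75 at depth 0
Step 7: declare b=81 at depth 0
Step 8: declare d=(read c)=75 at depth 0
Visible at query point: b=81 c=75 d=75 e=7

Answer: 7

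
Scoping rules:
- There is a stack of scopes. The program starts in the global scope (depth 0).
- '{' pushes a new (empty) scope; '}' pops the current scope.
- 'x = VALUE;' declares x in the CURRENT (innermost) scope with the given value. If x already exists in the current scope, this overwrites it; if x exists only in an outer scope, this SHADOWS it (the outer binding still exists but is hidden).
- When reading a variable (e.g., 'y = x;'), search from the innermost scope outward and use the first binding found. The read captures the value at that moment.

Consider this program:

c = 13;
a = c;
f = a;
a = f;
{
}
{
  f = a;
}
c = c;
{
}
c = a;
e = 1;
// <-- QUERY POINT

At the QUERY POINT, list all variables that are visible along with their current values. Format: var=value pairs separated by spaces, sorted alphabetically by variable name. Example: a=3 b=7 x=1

Step 1: declare c=13 at depth 0
Step 2: declare a=(read c)=13 at depth 0
Step 3: declare f=(read a)=13 at depth 0
Step 4: declare a=(read f)=13 at depth 0
Step 5: enter scope (depth=1)
Step 6: exit scope (depth=0)
Step 7: enter scope (depth=1)
Step 8: declare f=(read a)=13 at depth 1
Step 9: exit scope (depth=0)
Step 10: declare c=(read c)=13 at depth 0
Step 11: enter scope (depth=1)
Step 12: exit scope (depth=0)
Step 13: declare c=(read a)=13 at depth 0
Step 14: declare e=1 at depth 0
Visible at query point: a=13 c=13 e=1 f=13

Answer: a=13 c=13 e=1 f=13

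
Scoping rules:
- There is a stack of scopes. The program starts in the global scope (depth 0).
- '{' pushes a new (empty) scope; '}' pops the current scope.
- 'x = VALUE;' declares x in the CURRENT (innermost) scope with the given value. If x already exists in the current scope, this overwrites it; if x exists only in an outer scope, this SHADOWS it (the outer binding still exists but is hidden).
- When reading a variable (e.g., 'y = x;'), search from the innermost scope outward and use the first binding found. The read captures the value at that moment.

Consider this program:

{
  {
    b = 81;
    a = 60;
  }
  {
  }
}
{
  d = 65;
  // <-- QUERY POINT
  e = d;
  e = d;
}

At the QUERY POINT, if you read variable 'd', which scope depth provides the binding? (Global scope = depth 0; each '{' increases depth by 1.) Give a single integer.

Step 1: enter scope (depth=1)
Step 2: enter scope (depth=2)
Step 3: declare b=81 at depth 2
Step 4: declare a=60 at depth 2
Step 5: exit scope (depth=1)
Step 6: enter scope (depth=2)
Step 7: exit scope (depth=1)
Step 8: exit scope (depth=0)
Step 9: enter scope (depth=1)
Step 10: declare d=65 at depth 1
Visible at query point: d=65

Answer: 1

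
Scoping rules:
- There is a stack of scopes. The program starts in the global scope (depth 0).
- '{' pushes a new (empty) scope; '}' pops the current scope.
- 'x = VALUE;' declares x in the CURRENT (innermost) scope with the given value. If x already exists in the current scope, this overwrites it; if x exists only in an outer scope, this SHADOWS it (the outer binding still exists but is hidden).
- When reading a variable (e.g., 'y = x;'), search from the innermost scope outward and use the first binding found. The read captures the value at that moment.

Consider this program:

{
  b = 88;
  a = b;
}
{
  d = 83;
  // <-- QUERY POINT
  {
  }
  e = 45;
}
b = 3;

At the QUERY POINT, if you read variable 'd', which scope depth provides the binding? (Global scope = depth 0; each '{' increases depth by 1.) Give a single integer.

Answer: 1

Derivation:
Step 1: enter scope (depth=1)
Step 2: declare b=88 at depth 1
Step 3: declare a=(read b)=88 at depth 1
Step 4: exit scope (depth=0)
Step 5: enter scope (depth=1)
Step 6: declare d=83 at depth 1
Visible at query point: d=83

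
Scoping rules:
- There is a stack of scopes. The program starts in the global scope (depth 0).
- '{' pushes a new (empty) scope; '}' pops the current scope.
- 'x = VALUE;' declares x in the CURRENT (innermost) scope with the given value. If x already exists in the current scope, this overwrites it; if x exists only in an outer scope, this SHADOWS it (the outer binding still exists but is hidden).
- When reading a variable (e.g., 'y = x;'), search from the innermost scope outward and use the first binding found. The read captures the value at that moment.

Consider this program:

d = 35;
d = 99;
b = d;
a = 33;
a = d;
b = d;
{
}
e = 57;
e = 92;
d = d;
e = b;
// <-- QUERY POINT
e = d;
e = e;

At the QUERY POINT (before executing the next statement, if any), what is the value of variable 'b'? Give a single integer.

Answer: 99

Derivation:
Step 1: declare d=35 at depth 0
Step 2: declare d=99 at depth 0
Step 3: declare b=(read d)=99 at depth 0
Step 4: declare a=33 at depth 0
Step 5: declare a=(read d)=99 at depth 0
Step 6: declare b=(read d)=99 at depth 0
Step 7: enter scope (depth=1)
Step 8: exit scope (depth=0)
Step 9: declare e=57 at depth 0
Step 10: declare e=92 at depth 0
Step 11: declare d=(read d)=99 at depth 0
Step 12: declare e=(read b)=99 at depth 0
Visible at query point: a=99 b=99 d=99 e=99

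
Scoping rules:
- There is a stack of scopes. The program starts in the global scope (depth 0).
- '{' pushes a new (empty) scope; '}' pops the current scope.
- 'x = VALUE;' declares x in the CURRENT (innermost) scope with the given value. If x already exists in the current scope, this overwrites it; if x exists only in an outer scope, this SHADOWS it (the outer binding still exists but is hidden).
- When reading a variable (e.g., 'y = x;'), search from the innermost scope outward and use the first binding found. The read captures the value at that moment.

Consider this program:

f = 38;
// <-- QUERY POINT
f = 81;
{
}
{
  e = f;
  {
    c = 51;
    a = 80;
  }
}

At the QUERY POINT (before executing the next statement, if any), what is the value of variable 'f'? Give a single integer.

Step 1: declare f=38 at depth 0
Visible at query point: f=38

Answer: 38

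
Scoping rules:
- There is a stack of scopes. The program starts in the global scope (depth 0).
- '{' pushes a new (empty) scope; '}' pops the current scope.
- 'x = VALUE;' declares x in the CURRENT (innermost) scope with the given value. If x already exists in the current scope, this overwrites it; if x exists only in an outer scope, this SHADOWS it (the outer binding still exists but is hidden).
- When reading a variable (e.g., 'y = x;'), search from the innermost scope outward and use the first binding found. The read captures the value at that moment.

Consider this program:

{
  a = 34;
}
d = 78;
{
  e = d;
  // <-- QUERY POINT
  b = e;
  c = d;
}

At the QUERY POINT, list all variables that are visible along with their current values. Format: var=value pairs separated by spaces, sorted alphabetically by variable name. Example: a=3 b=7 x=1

Answer: d=78 e=78

Derivation:
Step 1: enter scope (depth=1)
Step 2: declare a=34 at depth 1
Step 3: exit scope (depth=0)
Step 4: declare d=78 at depth 0
Step 5: enter scope (depth=1)
Step 6: declare e=(read d)=78 at depth 1
Visible at query point: d=78 e=78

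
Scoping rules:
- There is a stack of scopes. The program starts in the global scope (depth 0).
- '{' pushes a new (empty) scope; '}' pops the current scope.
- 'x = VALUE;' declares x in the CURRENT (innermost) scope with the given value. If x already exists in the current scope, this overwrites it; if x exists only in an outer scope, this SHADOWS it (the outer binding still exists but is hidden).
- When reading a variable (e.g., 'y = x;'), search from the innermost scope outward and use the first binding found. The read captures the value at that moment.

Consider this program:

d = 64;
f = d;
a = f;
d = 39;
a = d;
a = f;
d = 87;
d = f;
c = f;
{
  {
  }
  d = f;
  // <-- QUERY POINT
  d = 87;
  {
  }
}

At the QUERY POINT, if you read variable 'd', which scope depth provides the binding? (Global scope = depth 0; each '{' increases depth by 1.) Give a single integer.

Step 1: declare d=64 at depth 0
Step 2: declare f=(read d)=64 at depth 0
Step 3: declare a=(read f)=64 at depth 0
Step 4: declare d=39 at depth 0
Step 5: declare a=(read d)=39 at depth 0
Step 6: declare a=(read f)=64 at depth 0
Step 7: declare d=87 at depth 0
Step 8: declare d=(read f)=64 at depth 0
Step 9: declare c=(read f)=64 at depth 0
Step 10: enter scope (depth=1)
Step 11: enter scope (depth=2)
Step 12: exit scope (depth=1)
Step 13: declare d=(read f)=64 at depth 1
Visible at query point: a=64 c=64 d=64 f=64

Answer: 1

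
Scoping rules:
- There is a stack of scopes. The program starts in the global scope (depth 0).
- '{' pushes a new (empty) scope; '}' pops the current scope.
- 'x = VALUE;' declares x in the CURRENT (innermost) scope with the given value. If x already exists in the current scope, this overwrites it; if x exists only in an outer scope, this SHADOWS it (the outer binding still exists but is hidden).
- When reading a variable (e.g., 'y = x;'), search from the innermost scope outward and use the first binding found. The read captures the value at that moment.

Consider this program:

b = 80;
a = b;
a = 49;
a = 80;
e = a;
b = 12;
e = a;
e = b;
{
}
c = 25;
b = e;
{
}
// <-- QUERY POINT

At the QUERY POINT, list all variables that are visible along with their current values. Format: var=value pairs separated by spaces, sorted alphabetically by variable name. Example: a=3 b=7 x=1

Step 1: declare b=80 at depth 0
Step 2: declare a=(read b)=80 at depth 0
Step 3: declare a=49 at depth 0
Step 4: declare a=80 at depth 0
Step 5: declare e=(read a)=80 at depth 0
Step 6: declare b=12 at depth 0
Step 7: declare e=(read a)=80 at depth 0
Step 8: declare e=(read b)=12 at depth 0
Step 9: enter scope (depth=1)
Step 10: exit scope (depth=0)
Step 11: declare c=25 at depth 0
Step 12: declare b=(read e)=12 at depth 0
Step 13: enter scope (depth=1)
Step 14: exit scope (depth=0)
Visible at query point: a=80 b=12 c=25 e=12

Answer: a=80 b=12 c=25 e=12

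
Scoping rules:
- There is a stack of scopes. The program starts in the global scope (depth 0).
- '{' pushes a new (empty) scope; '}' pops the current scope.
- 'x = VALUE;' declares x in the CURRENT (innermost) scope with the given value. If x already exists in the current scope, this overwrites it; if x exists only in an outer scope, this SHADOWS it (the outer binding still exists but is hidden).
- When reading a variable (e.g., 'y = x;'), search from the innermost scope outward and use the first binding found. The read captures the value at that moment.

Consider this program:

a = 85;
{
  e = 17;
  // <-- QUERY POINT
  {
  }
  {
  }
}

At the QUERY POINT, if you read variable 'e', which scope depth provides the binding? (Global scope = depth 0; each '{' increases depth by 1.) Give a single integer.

Step 1: declare a=85 at depth 0
Step 2: enter scope (depth=1)
Step 3: declare e=17 at depth 1
Visible at query point: a=85 e=17

Answer: 1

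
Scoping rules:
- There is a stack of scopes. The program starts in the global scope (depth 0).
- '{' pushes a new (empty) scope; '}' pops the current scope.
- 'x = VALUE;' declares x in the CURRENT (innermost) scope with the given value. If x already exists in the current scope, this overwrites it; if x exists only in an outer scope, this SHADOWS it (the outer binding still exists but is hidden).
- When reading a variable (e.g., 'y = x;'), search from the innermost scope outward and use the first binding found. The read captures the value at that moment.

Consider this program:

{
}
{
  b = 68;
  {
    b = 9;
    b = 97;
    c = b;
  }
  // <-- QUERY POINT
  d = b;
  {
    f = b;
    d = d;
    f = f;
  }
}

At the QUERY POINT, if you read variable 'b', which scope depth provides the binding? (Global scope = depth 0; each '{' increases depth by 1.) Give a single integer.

Answer: 1

Derivation:
Step 1: enter scope (depth=1)
Step 2: exit scope (depth=0)
Step 3: enter scope (depth=1)
Step 4: declare b=68 at depth 1
Step 5: enter scope (depth=2)
Step 6: declare b=9 at depth 2
Step 7: declare b=97 at depth 2
Step 8: declare c=(read b)=97 at depth 2
Step 9: exit scope (depth=1)
Visible at query point: b=68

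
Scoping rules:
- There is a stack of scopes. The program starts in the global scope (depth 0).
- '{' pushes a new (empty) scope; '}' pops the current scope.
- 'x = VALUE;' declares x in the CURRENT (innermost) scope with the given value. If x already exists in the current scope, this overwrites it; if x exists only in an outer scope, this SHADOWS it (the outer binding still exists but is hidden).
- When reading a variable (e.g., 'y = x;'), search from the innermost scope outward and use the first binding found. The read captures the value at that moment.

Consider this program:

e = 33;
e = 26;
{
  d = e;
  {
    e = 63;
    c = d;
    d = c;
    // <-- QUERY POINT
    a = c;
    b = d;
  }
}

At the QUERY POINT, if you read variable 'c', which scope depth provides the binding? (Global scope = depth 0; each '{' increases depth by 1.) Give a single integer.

Answer: 2

Derivation:
Step 1: declare e=33 at depth 0
Step 2: declare e=26 at depth 0
Step 3: enter scope (depth=1)
Step 4: declare d=(read e)=26 at depth 1
Step 5: enter scope (depth=2)
Step 6: declare e=63 at depth 2
Step 7: declare c=(read d)=26 at depth 2
Step 8: declare d=(read c)=26 at depth 2
Visible at query point: c=26 d=26 e=63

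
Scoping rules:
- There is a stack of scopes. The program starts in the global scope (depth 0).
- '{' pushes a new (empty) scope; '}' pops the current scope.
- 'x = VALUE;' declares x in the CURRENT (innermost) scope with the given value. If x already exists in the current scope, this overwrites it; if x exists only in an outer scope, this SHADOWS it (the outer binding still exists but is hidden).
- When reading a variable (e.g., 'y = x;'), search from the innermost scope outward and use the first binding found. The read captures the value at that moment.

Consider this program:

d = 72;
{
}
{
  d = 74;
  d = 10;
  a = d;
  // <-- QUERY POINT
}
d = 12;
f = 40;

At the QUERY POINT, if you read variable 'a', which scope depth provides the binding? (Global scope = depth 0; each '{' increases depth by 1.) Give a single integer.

Step 1: declare d=72 at depth 0
Step 2: enter scope (depth=1)
Step 3: exit scope (depth=0)
Step 4: enter scope (depth=1)
Step 5: declare d=74 at depth 1
Step 6: declare d=10 at depth 1
Step 7: declare a=(read d)=10 at depth 1
Visible at query point: a=10 d=10

Answer: 1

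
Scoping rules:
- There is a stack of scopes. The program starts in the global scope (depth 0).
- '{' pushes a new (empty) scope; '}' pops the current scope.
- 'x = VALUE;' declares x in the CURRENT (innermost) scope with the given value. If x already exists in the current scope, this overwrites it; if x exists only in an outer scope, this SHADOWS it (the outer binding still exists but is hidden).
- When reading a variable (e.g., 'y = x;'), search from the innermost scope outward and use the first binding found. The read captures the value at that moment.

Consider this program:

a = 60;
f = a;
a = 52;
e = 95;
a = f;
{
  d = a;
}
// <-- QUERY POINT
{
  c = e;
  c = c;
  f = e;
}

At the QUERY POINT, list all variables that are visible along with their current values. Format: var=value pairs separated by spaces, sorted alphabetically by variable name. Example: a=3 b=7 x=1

Step 1: declare a=60 at depth 0
Step 2: declare f=(read a)=60 at depth 0
Step 3: declare a=52 at depth 0
Step 4: declare e=95 at depth 0
Step 5: declare a=(read f)=60 at depth 0
Step 6: enter scope (depth=1)
Step 7: declare d=(read a)=60 at depth 1
Step 8: exit scope (depth=0)
Visible at query point: a=60 e=95 f=60

Answer: a=60 e=95 f=60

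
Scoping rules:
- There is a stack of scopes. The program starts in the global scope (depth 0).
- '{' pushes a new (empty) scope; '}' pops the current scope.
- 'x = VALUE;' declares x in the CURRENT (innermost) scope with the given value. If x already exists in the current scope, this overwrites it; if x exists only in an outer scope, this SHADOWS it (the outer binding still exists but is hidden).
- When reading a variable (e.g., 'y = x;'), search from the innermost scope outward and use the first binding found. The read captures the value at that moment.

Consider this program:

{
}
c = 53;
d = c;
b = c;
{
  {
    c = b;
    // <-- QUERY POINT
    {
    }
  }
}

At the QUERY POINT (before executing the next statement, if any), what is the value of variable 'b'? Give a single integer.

Step 1: enter scope (depth=1)
Step 2: exit scope (depth=0)
Step 3: declare c=53 at depth 0
Step 4: declare d=(read c)=53 at depth 0
Step 5: declare b=(read c)=53 at depth 0
Step 6: enter scope (depth=1)
Step 7: enter scope (depth=2)
Step 8: declare c=(read b)=53 at depth 2
Visible at query point: b=53 c=53 d=53

Answer: 53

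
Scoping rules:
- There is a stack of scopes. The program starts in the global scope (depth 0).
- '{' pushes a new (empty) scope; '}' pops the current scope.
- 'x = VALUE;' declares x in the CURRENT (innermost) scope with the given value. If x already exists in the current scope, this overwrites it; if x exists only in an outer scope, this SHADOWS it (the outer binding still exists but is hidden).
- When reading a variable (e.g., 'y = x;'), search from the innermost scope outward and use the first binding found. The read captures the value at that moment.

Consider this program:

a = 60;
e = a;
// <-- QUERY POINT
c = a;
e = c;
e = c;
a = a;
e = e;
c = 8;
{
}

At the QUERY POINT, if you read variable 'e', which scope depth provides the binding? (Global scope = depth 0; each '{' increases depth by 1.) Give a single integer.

Answer: 0

Derivation:
Step 1: declare a=60 at depth 0
Step 2: declare e=(read a)=60 at depth 0
Visible at query point: a=60 e=60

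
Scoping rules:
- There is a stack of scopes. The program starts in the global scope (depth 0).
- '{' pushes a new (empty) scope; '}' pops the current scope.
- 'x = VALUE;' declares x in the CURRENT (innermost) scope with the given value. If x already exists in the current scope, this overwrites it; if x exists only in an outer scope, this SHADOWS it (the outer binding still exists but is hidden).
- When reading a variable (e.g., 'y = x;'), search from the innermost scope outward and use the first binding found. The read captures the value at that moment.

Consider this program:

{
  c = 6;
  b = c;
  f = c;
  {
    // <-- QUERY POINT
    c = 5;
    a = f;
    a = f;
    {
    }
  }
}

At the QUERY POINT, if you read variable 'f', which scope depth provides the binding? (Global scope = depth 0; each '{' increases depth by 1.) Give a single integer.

Step 1: enter scope (depth=1)
Step 2: declare c=6 at depth 1
Step 3: declare b=(read c)=6 at depth 1
Step 4: declare f=(read c)=6 at depth 1
Step 5: enter scope (depth=2)
Visible at query point: b=6 c=6 f=6

Answer: 1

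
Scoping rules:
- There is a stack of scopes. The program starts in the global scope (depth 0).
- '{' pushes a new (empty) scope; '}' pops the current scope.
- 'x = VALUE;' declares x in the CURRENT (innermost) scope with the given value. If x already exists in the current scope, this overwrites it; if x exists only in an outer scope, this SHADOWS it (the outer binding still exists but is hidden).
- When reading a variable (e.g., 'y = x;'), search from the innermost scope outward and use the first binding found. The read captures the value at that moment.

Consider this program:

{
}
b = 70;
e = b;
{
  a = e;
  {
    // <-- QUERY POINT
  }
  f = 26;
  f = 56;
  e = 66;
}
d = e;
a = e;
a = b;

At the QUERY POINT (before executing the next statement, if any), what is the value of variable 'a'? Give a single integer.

Step 1: enter scope (depth=1)
Step 2: exit scope (depth=0)
Step 3: declare b=70 at depth 0
Step 4: declare e=(read b)=70 at depth 0
Step 5: enter scope (depth=1)
Step 6: declare a=(read e)=70 at depth 1
Step 7: enter scope (depth=2)
Visible at query point: a=70 b=70 e=70

Answer: 70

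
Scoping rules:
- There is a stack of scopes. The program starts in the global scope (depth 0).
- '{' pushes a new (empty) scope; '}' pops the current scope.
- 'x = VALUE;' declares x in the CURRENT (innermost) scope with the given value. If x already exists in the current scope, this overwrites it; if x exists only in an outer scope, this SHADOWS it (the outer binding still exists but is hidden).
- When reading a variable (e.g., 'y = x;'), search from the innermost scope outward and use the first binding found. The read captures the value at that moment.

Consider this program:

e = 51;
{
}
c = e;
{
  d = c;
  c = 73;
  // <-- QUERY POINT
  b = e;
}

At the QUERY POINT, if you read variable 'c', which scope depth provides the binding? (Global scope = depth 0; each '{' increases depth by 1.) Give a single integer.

Answer: 1

Derivation:
Step 1: declare e=51 at depth 0
Step 2: enter scope (depth=1)
Step 3: exit scope (depth=0)
Step 4: declare c=(read e)=51 at depth 0
Step 5: enter scope (depth=1)
Step 6: declare d=(read c)=51 at depth 1
Step 7: declare c=73 at depth 1
Visible at query point: c=73 d=51 e=51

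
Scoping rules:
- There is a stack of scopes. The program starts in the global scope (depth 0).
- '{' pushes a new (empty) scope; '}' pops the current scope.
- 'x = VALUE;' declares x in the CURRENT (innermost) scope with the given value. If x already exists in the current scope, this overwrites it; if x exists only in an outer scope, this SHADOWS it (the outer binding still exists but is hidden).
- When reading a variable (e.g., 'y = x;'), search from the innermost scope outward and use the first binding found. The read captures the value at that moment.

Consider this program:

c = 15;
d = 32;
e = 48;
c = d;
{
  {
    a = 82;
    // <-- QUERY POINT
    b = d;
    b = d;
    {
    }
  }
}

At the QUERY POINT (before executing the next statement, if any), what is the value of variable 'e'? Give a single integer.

Step 1: declare c=15 at depth 0
Step 2: declare d=32 at depth 0
Step 3: declare e=48 at depth 0
Step 4: declare c=(read d)=32 at depth 0
Step 5: enter scope (depth=1)
Step 6: enter scope (depth=2)
Step 7: declare a=82 at depth 2
Visible at query point: a=82 c=32 d=32 e=48

Answer: 48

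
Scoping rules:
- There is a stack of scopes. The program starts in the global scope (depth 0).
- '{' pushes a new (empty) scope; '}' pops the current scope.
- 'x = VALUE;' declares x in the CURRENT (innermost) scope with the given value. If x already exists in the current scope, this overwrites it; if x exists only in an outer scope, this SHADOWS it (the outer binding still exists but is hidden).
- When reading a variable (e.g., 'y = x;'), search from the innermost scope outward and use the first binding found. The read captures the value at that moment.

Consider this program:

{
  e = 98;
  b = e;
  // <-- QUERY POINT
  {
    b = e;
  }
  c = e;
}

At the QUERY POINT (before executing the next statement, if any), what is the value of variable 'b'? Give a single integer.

Answer: 98

Derivation:
Step 1: enter scope (depth=1)
Step 2: declare e=98 at depth 1
Step 3: declare b=(read e)=98 at depth 1
Visible at query point: b=98 e=98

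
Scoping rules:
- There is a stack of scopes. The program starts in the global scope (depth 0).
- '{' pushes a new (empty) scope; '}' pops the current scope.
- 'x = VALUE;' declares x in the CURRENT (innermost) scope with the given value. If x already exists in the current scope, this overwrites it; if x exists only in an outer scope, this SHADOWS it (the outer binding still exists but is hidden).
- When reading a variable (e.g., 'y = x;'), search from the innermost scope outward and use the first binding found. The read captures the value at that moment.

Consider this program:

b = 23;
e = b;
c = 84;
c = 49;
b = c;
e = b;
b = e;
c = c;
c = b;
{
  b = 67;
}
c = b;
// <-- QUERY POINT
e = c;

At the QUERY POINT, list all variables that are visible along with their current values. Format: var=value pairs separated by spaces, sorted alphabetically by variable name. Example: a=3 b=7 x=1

Step 1: declare b=23 at depth 0
Step 2: declare e=(read b)=23 at depth 0
Step 3: declare c=84 at depth 0
Step 4: declare c=49 at depth 0
Step 5: declare b=(read c)=49 at depth 0
Step 6: declare e=(read b)=49 at depth 0
Step 7: declare b=(read e)=49 at depth 0
Step 8: declare c=(read c)=49 at depth 0
Step 9: declare c=(read b)=49 at depth 0
Step 10: enter scope (depth=1)
Step 11: declare b=67 at depth 1
Step 12: exit scope (depth=0)
Step 13: declare c=(read b)=49 at depth 0
Visible at query point: b=49 c=49 e=49

Answer: b=49 c=49 e=49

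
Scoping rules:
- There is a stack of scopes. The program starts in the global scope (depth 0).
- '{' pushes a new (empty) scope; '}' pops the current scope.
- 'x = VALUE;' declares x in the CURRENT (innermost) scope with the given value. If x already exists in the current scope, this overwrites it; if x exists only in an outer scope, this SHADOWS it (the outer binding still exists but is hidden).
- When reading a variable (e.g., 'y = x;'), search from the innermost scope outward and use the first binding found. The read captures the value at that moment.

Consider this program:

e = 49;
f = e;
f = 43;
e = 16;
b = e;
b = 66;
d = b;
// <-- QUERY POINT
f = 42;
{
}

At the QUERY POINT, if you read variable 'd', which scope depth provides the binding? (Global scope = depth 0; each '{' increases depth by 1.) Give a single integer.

Answer: 0

Derivation:
Step 1: declare e=49 at depth 0
Step 2: declare f=(read e)=49 at depth 0
Step 3: declare f=43 at depth 0
Step 4: declare e=16 at depth 0
Step 5: declare b=(read e)=16 at depth 0
Step 6: declare b=66 at depth 0
Step 7: declare d=(read b)=66 at depth 0
Visible at query point: b=66 d=66 e=16 f=43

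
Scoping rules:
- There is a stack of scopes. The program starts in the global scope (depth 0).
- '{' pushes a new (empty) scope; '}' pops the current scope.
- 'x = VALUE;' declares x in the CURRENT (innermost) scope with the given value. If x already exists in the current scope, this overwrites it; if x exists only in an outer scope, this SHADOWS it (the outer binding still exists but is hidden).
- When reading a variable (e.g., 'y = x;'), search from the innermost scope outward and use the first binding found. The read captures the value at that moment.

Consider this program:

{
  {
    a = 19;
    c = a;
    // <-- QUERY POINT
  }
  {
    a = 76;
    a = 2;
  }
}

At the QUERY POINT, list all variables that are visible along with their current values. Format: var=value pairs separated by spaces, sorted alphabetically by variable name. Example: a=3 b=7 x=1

Step 1: enter scope (depth=1)
Step 2: enter scope (depth=2)
Step 3: declare a=19 at depth 2
Step 4: declare c=(read a)=19 at depth 2
Visible at query point: a=19 c=19

Answer: a=19 c=19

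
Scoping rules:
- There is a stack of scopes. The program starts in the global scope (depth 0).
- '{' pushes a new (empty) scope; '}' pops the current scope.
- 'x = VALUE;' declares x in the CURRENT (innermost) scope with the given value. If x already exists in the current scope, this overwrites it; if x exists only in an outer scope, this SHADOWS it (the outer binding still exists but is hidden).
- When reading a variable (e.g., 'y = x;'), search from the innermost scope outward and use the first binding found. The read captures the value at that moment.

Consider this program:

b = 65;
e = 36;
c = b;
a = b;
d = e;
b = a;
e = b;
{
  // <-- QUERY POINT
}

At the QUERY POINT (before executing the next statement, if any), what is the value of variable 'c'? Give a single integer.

Step 1: declare b=65 at depth 0
Step 2: declare e=36 at depth 0
Step 3: declare c=(read b)=65 at depth 0
Step 4: declare a=(read b)=65 at depth 0
Step 5: declare d=(read e)=36 at depth 0
Step 6: declare b=(read a)=65 at depth 0
Step 7: declare e=(read b)=65 at depth 0
Step 8: enter scope (depth=1)
Visible at query point: a=65 b=65 c=65 d=36 e=65

Answer: 65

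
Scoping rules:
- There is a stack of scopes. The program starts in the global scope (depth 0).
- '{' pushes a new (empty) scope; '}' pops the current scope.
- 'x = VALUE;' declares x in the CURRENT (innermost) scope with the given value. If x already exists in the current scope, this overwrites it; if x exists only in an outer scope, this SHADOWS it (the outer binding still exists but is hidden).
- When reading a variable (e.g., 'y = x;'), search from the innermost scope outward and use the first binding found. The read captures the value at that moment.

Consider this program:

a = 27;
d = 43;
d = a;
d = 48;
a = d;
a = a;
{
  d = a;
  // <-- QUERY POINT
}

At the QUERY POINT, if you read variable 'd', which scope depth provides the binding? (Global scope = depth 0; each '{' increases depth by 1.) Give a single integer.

Step 1: declare a=27 at depth 0
Step 2: declare d=43 at depth 0
Step 3: declare d=(read a)=27 at depth 0
Step 4: declare d=48 at depth 0
Step 5: declare a=(read d)=48 at depth 0
Step 6: declare a=(read a)=48 at depth 0
Step 7: enter scope (depth=1)
Step 8: declare d=(read a)=48 at depth 1
Visible at query point: a=48 d=48

Answer: 1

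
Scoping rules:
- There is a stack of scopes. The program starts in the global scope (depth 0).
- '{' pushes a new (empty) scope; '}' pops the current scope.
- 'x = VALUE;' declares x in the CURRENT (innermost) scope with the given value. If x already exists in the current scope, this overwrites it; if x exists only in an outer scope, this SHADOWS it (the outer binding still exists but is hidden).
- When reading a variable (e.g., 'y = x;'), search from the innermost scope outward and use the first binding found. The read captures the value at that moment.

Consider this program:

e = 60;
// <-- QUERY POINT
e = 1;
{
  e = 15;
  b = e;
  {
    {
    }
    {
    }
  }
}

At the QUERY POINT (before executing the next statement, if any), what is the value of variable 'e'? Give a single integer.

Answer: 60

Derivation:
Step 1: declare e=60 at depth 0
Visible at query point: e=60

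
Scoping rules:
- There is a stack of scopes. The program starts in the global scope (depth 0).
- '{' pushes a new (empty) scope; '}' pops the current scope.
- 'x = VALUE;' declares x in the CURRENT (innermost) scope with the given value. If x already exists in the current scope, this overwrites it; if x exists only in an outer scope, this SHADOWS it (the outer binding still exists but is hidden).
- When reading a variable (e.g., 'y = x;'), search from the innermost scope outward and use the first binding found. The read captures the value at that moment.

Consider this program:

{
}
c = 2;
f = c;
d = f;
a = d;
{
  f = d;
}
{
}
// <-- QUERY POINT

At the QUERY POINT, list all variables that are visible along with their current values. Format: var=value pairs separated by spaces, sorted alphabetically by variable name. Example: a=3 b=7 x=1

Answer: a=2 c=2 d=2 f=2

Derivation:
Step 1: enter scope (depth=1)
Step 2: exit scope (depth=0)
Step 3: declare c=2 at depth 0
Step 4: declare f=(read c)=2 at depth 0
Step 5: declare d=(read f)=2 at depth 0
Step 6: declare a=(read d)=2 at depth 0
Step 7: enter scope (depth=1)
Step 8: declare f=(read d)=2 at depth 1
Step 9: exit scope (depth=0)
Step 10: enter scope (depth=1)
Step 11: exit scope (depth=0)
Visible at query point: a=2 c=2 d=2 f=2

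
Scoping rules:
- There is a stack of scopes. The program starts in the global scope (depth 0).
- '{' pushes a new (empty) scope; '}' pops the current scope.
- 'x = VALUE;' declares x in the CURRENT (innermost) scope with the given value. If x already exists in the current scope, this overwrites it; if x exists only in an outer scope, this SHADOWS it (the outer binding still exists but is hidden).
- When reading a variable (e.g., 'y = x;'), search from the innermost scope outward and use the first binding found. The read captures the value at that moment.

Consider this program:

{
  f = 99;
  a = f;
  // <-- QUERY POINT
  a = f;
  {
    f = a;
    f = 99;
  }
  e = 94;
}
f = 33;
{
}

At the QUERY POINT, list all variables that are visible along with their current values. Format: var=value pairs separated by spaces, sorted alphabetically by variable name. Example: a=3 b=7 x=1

Step 1: enter scope (depth=1)
Step 2: declare f=99 at depth 1
Step 3: declare a=(read f)=99 at depth 1
Visible at query point: a=99 f=99

Answer: a=99 f=99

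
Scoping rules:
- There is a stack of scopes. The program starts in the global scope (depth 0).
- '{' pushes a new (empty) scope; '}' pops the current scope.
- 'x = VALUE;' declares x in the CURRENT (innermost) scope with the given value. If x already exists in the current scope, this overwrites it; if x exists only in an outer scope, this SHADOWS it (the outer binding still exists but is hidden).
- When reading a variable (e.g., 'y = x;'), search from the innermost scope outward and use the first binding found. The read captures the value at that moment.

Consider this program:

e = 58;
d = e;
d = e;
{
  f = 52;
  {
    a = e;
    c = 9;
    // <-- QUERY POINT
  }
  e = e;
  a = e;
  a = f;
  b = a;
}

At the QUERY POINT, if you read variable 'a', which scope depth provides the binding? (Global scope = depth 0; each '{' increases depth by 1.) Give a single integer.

Answer: 2

Derivation:
Step 1: declare e=58 at depth 0
Step 2: declare d=(read e)=58 at depth 0
Step 3: declare d=(read e)=58 at depth 0
Step 4: enter scope (depth=1)
Step 5: declare f=52 at depth 1
Step 6: enter scope (depth=2)
Step 7: declare a=(read e)=58 at depth 2
Step 8: declare c=9 at depth 2
Visible at query point: a=58 c=9 d=58 e=58 f=52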